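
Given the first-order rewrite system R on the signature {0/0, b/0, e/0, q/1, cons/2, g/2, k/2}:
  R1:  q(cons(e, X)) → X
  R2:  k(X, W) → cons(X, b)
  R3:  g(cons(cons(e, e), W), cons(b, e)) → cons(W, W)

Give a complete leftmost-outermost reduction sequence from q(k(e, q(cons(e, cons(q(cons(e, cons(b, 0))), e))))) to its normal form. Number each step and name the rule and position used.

b

1. q(k(e, q(cons(e, cons(q(cons(e, cons(b, 0))), e)))))  →  q(cons(e, b))   [R2 at 1]
2. q(cons(e, b))  →  b   [R1 at ε]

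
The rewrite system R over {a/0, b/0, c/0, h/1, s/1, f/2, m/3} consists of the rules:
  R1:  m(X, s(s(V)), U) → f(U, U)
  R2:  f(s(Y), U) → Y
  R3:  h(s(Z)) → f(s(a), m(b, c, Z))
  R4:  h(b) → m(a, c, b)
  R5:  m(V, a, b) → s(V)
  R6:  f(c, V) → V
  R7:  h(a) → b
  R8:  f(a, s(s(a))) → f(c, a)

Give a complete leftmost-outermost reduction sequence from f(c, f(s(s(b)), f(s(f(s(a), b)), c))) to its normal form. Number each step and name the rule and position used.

s(b)

1. f(c, f(s(s(b)), f(s(f(s(a), b)), c)))  →  f(s(s(b)), f(s(f(s(a), b)), c))   [R6 at ε]
2. f(s(s(b)), f(s(f(s(a), b)), c))  →  s(b)   [R2 at ε]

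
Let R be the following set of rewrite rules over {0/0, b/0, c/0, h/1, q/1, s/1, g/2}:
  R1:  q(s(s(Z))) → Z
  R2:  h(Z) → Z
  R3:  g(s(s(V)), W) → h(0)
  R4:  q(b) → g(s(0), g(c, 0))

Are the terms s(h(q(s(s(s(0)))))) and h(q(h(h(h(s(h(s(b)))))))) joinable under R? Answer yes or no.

no — NF(t₁) = s(s(0)), NF(t₂) = b

Reduce t₁ = s(h(q(s(s(s(0)))))):
1. s(h(q(s(s(s(0))))))  →  s(q(s(s(s(0)))))   [R2 at 1]
2. s(q(s(s(s(0)))))  →  s(s(0))   [R1 at 1]

Reduce t₂ = h(q(h(h(h(s(h(s(b)))))))):
1. h(q(h(h(h(s(h(s(b))))))))  →  q(h(h(h(s(h(s(b)))))))   [R2 at ε]
2. q(h(h(h(s(h(s(b)))))))  →  q(h(h(s(h(s(b))))))   [R2 at 1]
3. q(h(h(s(h(s(b))))))  →  q(h(s(h(s(b)))))   [R2 at 1]
4. q(h(s(h(s(b)))))  →  q(s(h(s(b))))   [R2 at 1]
5. q(s(h(s(b))))  →  q(s(s(b)))   [R2 at 1.1]
6. q(s(s(b)))  →  b   [R1 at ε]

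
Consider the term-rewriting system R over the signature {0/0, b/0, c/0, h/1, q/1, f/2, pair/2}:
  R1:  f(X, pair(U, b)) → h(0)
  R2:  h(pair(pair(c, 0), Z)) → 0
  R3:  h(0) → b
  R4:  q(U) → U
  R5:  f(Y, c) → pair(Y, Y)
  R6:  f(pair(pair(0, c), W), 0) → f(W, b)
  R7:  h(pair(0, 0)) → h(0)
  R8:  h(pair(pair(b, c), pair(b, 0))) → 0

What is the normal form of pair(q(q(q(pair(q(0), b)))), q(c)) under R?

pair(pair(0, b), c)

1. pair(q(q(q(pair(q(0), b)))), q(c))  →  pair(q(q(pair(q(0), b))), q(c))   [R4 at 1]
2. pair(q(q(pair(q(0), b))), q(c))  →  pair(q(pair(q(0), b)), q(c))   [R4 at 1]
3. pair(q(pair(q(0), b)), q(c))  →  pair(pair(q(0), b), q(c))   [R4 at 1]
4. pair(pair(q(0), b), q(c))  →  pair(pair(0, b), q(c))   [R4 at 1.1]
5. pair(pair(0, b), q(c))  →  pair(pair(0, b), c)   [R4 at 2]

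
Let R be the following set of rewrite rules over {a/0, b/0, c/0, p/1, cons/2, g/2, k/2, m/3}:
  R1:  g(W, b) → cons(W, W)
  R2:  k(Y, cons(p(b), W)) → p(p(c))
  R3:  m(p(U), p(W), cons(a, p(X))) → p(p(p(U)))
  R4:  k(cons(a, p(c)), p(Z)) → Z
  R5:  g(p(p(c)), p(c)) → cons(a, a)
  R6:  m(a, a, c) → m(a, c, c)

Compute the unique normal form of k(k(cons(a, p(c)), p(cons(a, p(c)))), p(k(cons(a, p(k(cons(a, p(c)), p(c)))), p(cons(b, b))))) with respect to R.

cons(b, b)

1. k(k(cons(a, p(c)), p(cons(a, p(c)))), p(k(cons(a, p(k(cons(a, p(c)), p(c)))), p(cons(b, b)))))  →  k(cons(a, p(c)), p(k(cons(a, p(k(cons(a, p(c)), p(c)))), p(cons(b, b)))))   [R4 at 1]
2. k(cons(a, p(c)), p(k(cons(a, p(k(cons(a, p(c)), p(c)))), p(cons(b, b)))))  →  k(cons(a, p(k(cons(a, p(c)), p(c)))), p(cons(b, b)))   [R4 at ε]
3. k(cons(a, p(k(cons(a, p(c)), p(c)))), p(cons(b, b)))  →  k(cons(a, p(c)), p(cons(b, b)))   [R4 at 1.2.1]
4. k(cons(a, p(c)), p(cons(b, b)))  →  cons(b, b)   [R4 at ε]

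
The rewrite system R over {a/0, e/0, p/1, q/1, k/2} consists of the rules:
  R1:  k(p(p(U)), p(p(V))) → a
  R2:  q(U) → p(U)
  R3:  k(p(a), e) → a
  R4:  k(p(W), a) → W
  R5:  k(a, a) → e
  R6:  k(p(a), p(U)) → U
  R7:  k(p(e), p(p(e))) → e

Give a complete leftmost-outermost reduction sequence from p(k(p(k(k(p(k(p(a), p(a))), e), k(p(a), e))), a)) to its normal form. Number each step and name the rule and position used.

p(e)

1. p(k(p(k(k(p(k(p(a), p(a))), e), k(p(a), e))), a))  →  p(k(k(p(k(p(a), p(a))), e), k(p(a), e)))   [R4 at 1]
2. p(k(k(p(k(p(a), p(a))), e), k(p(a), e)))  →  p(k(k(p(a), e), k(p(a), e)))   [R6 at 1.1.1.1]
3. p(k(k(p(a), e), k(p(a), e)))  →  p(k(a, k(p(a), e)))   [R3 at 1.1]
4. p(k(a, k(p(a), e)))  →  p(k(a, a))   [R3 at 1.2]
5. p(k(a, a))  →  p(e)   [R5 at 1]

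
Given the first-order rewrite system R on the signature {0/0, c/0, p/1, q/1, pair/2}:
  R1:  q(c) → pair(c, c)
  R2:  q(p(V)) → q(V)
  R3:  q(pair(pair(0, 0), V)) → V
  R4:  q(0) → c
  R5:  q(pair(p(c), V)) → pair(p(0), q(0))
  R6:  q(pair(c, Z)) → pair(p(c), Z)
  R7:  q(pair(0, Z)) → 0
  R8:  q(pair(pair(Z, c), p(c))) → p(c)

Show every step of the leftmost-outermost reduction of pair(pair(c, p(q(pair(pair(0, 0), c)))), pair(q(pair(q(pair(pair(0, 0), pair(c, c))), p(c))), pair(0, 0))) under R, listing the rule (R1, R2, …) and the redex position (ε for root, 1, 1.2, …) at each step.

pair(pair(c, p(c)), pair(p(c), pair(0, 0)))

1. pair(pair(c, p(q(pair(pair(0, 0), c)))), pair(q(pair(q(pair(pair(0, 0), pair(c, c))), p(c))), pair(0, 0)))  →  pair(pair(c, p(c)), pair(q(pair(q(pair(pair(0, 0), pair(c, c))), p(c))), pair(0, 0)))   [R3 at 1.2.1]
2. pair(pair(c, p(c)), pair(q(pair(q(pair(pair(0, 0), pair(c, c))), p(c))), pair(0, 0)))  →  pair(pair(c, p(c)), pair(q(pair(pair(c, c), p(c))), pair(0, 0)))   [R3 at 2.1.1.1]
3. pair(pair(c, p(c)), pair(q(pair(pair(c, c), p(c))), pair(0, 0)))  →  pair(pair(c, p(c)), pair(p(c), pair(0, 0)))   [R8 at 2.1]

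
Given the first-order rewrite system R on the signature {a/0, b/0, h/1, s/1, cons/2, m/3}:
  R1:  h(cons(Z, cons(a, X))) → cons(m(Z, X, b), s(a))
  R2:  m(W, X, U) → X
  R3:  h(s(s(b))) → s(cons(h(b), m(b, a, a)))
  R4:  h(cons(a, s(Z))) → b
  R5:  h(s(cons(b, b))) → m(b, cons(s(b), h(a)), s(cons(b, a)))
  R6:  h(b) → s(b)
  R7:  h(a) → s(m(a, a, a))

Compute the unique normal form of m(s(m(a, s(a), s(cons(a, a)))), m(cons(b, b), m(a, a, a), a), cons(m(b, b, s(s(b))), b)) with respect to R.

a

1. m(s(m(a, s(a), s(cons(a, a)))), m(cons(b, b), m(a, a, a), a), cons(m(b, b, s(s(b))), b))  →  m(cons(b, b), m(a, a, a), a)   [R2 at ε]
2. m(cons(b, b), m(a, a, a), a)  →  m(a, a, a)   [R2 at ε]
3. m(a, a, a)  →  a   [R2 at ε]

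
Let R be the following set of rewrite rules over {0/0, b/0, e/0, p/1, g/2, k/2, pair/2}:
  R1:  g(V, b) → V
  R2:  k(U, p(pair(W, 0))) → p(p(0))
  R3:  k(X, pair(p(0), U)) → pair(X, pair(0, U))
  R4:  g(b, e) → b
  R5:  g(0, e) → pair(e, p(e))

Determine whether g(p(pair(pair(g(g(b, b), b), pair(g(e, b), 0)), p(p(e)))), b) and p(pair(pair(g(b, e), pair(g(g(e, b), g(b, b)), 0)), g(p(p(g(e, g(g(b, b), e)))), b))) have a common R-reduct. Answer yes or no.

yes — NF(t₁) = p(pair(pair(b, pair(e, 0)), p(p(e)))), NF(t₂) = p(pair(pair(b, pair(e, 0)), p(p(e))))

Reduce t₁ = g(p(pair(pair(g(g(b, b), b), pair(g(e, b), 0)), p(p(e)))), b):
1. g(p(pair(pair(g(g(b, b), b), pair(g(e, b), 0)), p(p(e)))), b)  →  p(pair(pair(g(g(b, b), b), pair(g(e, b), 0)), p(p(e))))   [R1 at ε]
2. p(pair(pair(g(g(b, b), b), pair(g(e, b), 0)), p(p(e))))  →  p(pair(pair(g(b, b), pair(g(e, b), 0)), p(p(e))))   [R1 at 1.1.1]
3. p(pair(pair(g(b, b), pair(g(e, b), 0)), p(p(e))))  →  p(pair(pair(b, pair(g(e, b), 0)), p(p(e))))   [R1 at 1.1.1]
4. p(pair(pair(b, pair(g(e, b), 0)), p(p(e))))  →  p(pair(pair(b, pair(e, 0)), p(p(e))))   [R1 at 1.1.2.1]

Reduce t₂ = p(pair(pair(g(b, e), pair(g(g(e, b), g(b, b)), 0)), g(p(p(g(e, g(g(b, b), e)))), b))):
1. p(pair(pair(g(b, e), pair(g(g(e, b), g(b, b)), 0)), g(p(p(g(e, g(g(b, b), e)))), b)))  →  p(pair(pair(b, pair(g(g(e, b), g(b, b)), 0)), g(p(p(g(e, g(g(b, b), e)))), b)))   [R4 at 1.1.1]
2. p(pair(pair(b, pair(g(g(e, b), g(b, b)), 0)), g(p(p(g(e, g(g(b, b), e)))), b)))  →  p(pair(pair(b, pair(g(e, g(b, b)), 0)), g(p(p(g(e, g(g(b, b), e)))), b)))   [R1 at 1.1.2.1.1]
3. p(pair(pair(b, pair(g(e, g(b, b)), 0)), g(p(p(g(e, g(g(b, b), e)))), b)))  →  p(pair(pair(b, pair(g(e, b), 0)), g(p(p(g(e, g(g(b, b), e)))), b)))   [R1 at 1.1.2.1.2]
4. p(pair(pair(b, pair(g(e, b), 0)), g(p(p(g(e, g(g(b, b), e)))), b)))  →  p(pair(pair(b, pair(e, 0)), g(p(p(g(e, g(g(b, b), e)))), b)))   [R1 at 1.1.2.1]
5. p(pair(pair(b, pair(e, 0)), g(p(p(g(e, g(g(b, b), e)))), b)))  →  p(pair(pair(b, pair(e, 0)), p(p(g(e, g(g(b, b), e))))))   [R1 at 1.2]
6. p(pair(pair(b, pair(e, 0)), p(p(g(e, g(g(b, b), e))))))  →  p(pair(pair(b, pair(e, 0)), p(p(g(e, g(b, e))))))   [R1 at 1.2.1.1.2.1]
7. p(pair(pair(b, pair(e, 0)), p(p(g(e, g(b, e))))))  →  p(pair(pair(b, pair(e, 0)), p(p(g(e, b)))))   [R4 at 1.2.1.1.2]
8. p(pair(pair(b, pair(e, 0)), p(p(g(e, b)))))  →  p(pair(pair(b, pair(e, 0)), p(p(e))))   [R1 at 1.2.1.1]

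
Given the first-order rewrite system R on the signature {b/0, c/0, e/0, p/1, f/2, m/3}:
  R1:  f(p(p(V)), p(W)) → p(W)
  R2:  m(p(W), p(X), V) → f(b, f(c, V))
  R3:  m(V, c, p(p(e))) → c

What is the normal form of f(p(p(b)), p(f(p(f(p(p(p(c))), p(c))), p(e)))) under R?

1. f(p(p(b)), p(f(p(f(p(p(p(c))), p(c))), p(e))))  →  p(f(p(f(p(p(p(c))), p(c))), p(e)))   [R1 at ε]
2. p(f(p(f(p(p(p(c))), p(c))), p(e)))  →  p(f(p(p(c)), p(e)))   [R1 at 1.1.1]
3. p(f(p(p(c)), p(e)))  →  p(p(e))   [R1 at 1]

p(p(e))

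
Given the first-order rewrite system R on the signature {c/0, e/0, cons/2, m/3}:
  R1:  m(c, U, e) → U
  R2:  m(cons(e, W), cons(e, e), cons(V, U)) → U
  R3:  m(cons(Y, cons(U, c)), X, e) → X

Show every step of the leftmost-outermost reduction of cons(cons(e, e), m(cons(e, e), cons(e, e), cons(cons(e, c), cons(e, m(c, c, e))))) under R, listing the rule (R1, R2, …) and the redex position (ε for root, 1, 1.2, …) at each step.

cons(cons(e, e), cons(e, c))

1. cons(cons(e, e), m(cons(e, e), cons(e, e), cons(cons(e, c), cons(e, m(c, c, e)))))  →  cons(cons(e, e), cons(e, m(c, c, e)))   [R2 at 2]
2. cons(cons(e, e), cons(e, m(c, c, e)))  →  cons(cons(e, e), cons(e, c))   [R1 at 2.2]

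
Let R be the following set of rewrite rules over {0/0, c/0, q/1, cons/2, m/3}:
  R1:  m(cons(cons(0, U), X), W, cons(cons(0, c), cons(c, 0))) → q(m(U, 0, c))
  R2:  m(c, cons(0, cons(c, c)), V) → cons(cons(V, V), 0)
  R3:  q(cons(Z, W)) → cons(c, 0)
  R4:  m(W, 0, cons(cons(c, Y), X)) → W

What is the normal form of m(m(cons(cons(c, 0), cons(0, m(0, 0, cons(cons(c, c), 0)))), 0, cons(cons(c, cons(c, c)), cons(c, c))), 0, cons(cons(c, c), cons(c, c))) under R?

cons(cons(c, 0), cons(0, 0))

1. m(m(cons(cons(c, 0), cons(0, m(0, 0, cons(cons(c, c), 0)))), 0, cons(cons(c, cons(c, c)), cons(c, c))), 0, cons(cons(c, c), cons(c, c)))  →  m(cons(cons(c, 0), cons(0, m(0, 0, cons(cons(c, c), 0)))), 0, cons(cons(c, cons(c, c)), cons(c, c)))   [R4 at ε]
2. m(cons(cons(c, 0), cons(0, m(0, 0, cons(cons(c, c), 0)))), 0, cons(cons(c, cons(c, c)), cons(c, c)))  →  cons(cons(c, 0), cons(0, m(0, 0, cons(cons(c, c), 0))))   [R4 at ε]
3. cons(cons(c, 0), cons(0, m(0, 0, cons(cons(c, c), 0))))  →  cons(cons(c, 0), cons(0, 0))   [R4 at 2.2]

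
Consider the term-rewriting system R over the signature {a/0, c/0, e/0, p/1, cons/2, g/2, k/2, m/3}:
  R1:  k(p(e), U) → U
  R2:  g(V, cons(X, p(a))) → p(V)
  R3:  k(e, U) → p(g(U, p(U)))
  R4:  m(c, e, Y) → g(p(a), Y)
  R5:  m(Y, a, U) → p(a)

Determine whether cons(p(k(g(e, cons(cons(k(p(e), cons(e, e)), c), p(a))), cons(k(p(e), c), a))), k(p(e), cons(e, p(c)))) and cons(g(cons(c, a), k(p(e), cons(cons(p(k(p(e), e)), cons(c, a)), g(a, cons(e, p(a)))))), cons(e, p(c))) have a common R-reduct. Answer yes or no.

Reduce t₁ = cons(p(k(g(e, cons(cons(k(p(e), cons(e, e)), c), p(a))), cons(k(p(e), c), a))), k(p(e), cons(e, p(c)))):
1. cons(p(k(g(e, cons(cons(k(p(e), cons(e, e)), c), p(a))), cons(k(p(e), c), a))), k(p(e), cons(e, p(c))))  →  cons(p(k(p(e), cons(k(p(e), c), a))), k(p(e), cons(e, p(c))))   [R2 at 1.1.1]
2. cons(p(k(p(e), cons(k(p(e), c), a))), k(p(e), cons(e, p(c))))  →  cons(p(cons(k(p(e), c), a)), k(p(e), cons(e, p(c))))   [R1 at 1.1]
3. cons(p(cons(k(p(e), c), a)), k(p(e), cons(e, p(c))))  →  cons(p(cons(c, a)), k(p(e), cons(e, p(c))))   [R1 at 1.1.1]
4. cons(p(cons(c, a)), k(p(e), cons(e, p(c))))  →  cons(p(cons(c, a)), cons(e, p(c)))   [R1 at 2]

Reduce t₂ = cons(g(cons(c, a), k(p(e), cons(cons(p(k(p(e), e)), cons(c, a)), g(a, cons(e, p(a)))))), cons(e, p(c))):
1. cons(g(cons(c, a), k(p(e), cons(cons(p(k(p(e), e)), cons(c, a)), g(a, cons(e, p(a)))))), cons(e, p(c)))  →  cons(g(cons(c, a), cons(cons(p(k(p(e), e)), cons(c, a)), g(a, cons(e, p(a))))), cons(e, p(c)))   [R1 at 1.2]
2. cons(g(cons(c, a), cons(cons(p(k(p(e), e)), cons(c, a)), g(a, cons(e, p(a))))), cons(e, p(c)))  →  cons(g(cons(c, a), cons(cons(p(e), cons(c, a)), g(a, cons(e, p(a))))), cons(e, p(c)))   [R1 at 1.2.1.1.1]
3. cons(g(cons(c, a), cons(cons(p(e), cons(c, a)), g(a, cons(e, p(a))))), cons(e, p(c)))  →  cons(g(cons(c, a), cons(cons(p(e), cons(c, a)), p(a))), cons(e, p(c)))   [R2 at 1.2.2]
4. cons(g(cons(c, a), cons(cons(p(e), cons(c, a)), p(a))), cons(e, p(c)))  →  cons(p(cons(c, a)), cons(e, p(c)))   [R2 at 1]

yes — NF(t₁) = cons(p(cons(c, a)), cons(e, p(c))), NF(t₂) = cons(p(cons(c, a)), cons(e, p(c)))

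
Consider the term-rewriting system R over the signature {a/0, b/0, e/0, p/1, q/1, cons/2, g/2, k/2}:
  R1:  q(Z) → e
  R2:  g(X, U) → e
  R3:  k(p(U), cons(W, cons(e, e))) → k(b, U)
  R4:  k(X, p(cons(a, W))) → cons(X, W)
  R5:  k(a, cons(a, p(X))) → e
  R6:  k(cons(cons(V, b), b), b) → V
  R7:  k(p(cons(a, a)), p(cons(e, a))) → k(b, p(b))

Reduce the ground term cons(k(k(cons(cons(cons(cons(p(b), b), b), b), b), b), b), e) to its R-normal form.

1. cons(k(k(cons(cons(cons(cons(p(b), b), b), b), b), b), b), e)  →  cons(k(cons(cons(p(b), b), b), b), e)   [R6 at 1.1]
2. cons(k(cons(cons(p(b), b), b), b), e)  →  cons(p(b), e)   [R6 at 1]

cons(p(b), e)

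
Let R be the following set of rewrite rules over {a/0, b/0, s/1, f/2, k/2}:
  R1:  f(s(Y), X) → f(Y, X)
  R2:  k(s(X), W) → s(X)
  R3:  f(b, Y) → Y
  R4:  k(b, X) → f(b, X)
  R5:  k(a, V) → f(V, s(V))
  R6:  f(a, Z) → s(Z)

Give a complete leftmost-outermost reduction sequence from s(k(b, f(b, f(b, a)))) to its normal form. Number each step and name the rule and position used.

s(a)

1. s(k(b, f(b, f(b, a))))  →  s(f(b, f(b, f(b, a))))   [R4 at 1]
2. s(f(b, f(b, f(b, a))))  →  s(f(b, f(b, a)))   [R3 at 1]
3. s(f(b, f(b, a)))  →  s(f(b, a))   [R3 at 1]
4. s(f(b, a))  →  s(a)   [R3 at 1]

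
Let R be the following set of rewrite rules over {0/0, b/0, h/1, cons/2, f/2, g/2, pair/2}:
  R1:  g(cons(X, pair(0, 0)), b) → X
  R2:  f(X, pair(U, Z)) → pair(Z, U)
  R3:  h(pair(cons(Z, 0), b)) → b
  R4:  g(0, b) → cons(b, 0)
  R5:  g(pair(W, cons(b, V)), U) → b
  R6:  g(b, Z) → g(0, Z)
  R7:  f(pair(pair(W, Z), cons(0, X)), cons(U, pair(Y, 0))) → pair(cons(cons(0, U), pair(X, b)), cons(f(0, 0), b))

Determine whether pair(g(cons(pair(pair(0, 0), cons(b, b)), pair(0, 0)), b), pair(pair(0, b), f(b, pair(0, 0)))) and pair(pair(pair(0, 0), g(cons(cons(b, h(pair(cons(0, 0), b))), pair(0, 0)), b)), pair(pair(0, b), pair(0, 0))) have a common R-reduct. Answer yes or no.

Reduce t₁ = pair(g(cons(pair(pair(0, 0), cons(b, b)), pair(0, 0)), b), pair(pair(0, b), f(b, pair(0, 0)))):
1. pair(g(cons(pair(pair(0, 0), cons(b, b)), pair(0, 0)), b), pair(pair(0, b), f(b, pair(0, 0))))  →  pair(pair(pair(0, 0), cons(b, b)), pair(pair(0, b), f(b, pair(0, 0))))   [R1 at 1]
2. pair(pair(pair(0, 0), cons(b, b)), pair(pair(0, b), f(b, pair(0, 0))))  →  pair(pair(pair(0, 0), cons(b, b)), pair(pair(0, b), pair(0, 0)))   [R2 at 2.2]

Reduce t₂ = pair(pair(pair(0, 0), g(cons(cons(b, h(pair(cons(0, 0), b))), pair(0, 0)), b)), pair(pair(0, b), pair(0, 0))):
1. pair(pair(pair(0, 0), g(cons(cons(b, h(pair(cons(0, 0), b))), pair(0, 0)), b)), pair(pair(0, b), pair(0, 0)))  →  pair(pair(pair(0, 0), cons(b, h(pair(cons(0, 0), b)))), pair(pair(0, b), pair(0, 0)))   [R1 at 1.2]
2. pair(pair(pair(0, 0), cons(b, h(pair(cons(0, 0), b)))), pair(pair(0, b), pair(0, 0)))  →  pair(pair(pair(0, 0), cons(b, b)), pair(pair(0, b), pair(0, 0)))   [R3 at 1.2.2]

yes — NF(t₁) = pair(pair(pair(0, 0), cons(b, b)), pair(pair(0, b), pair(0, 0))), NF(t₂) = pair(pair(pair(0, 0), cons(b, b)), pair(pair(0, b), pair(0, 0)))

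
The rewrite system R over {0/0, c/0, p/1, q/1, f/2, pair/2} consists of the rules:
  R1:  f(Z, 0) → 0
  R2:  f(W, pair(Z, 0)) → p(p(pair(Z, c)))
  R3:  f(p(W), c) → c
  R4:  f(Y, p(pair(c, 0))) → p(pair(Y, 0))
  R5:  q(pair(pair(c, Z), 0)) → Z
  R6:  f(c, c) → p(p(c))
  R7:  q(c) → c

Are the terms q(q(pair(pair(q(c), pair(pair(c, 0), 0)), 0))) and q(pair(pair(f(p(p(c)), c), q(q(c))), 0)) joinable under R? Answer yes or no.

Reduce t₁ = q(q(pair(pair(q(c), pair(pair(c, 0), 0)), 0))):
1. q(q(pair(pair(q(c), pair(pair(c, 0), 0)), 0)))  →  q(q(pair(pair(c, pair(pair(c, 0), 0)), 0)))   [R7 at 1.1.1.1]
2. q(q(pair(pair(c, pair(pair(c, 0), 0)), 0)))  →  q(pair(pair(c, 0), 0))   [R5 at 1]
3. q(pair(pair(c, 0), 0))  →  0   [R5 at ε]

Reduce t₂ = q(pair(pair(f(p(p(c)), c), q(q(c))), 0)):
1. q(pair(pair(f(p(p(c)), c), q(q(c))), 0))  →  q(pair(pair(c, q(q(c))), 0))   [R3 at 1.1.1]
2. q(pair(pair(c, q(q(c))), 0))  →  q(q(c))   [R5 at ε]
3. q(q(c))  →  q(c)   [R7 at 1]
4. q(c)  →  c   [R7 at ε]

no — NF(t₁) = 0, NF(t₂) = c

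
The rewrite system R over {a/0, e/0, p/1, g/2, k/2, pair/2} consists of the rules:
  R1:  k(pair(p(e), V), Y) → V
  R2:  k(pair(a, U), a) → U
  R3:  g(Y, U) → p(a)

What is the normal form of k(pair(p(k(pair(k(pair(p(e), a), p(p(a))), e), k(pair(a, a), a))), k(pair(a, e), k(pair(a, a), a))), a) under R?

1. k(pair(p(k(pair(k(pair(p(e), a), p(p(a))), e), k(pair(a, a), a))), k(pair(a, e), k(pair(a, a), a))), a)  →  k(pair(p(k(pair(a, e), k(pair(a, a), a))), k(pair(a, e), k(pair(a, a), a))), a)   [R1 at 1.1.1.1.1]
2. k(pair(p(k(pair(a, e), k(pair(a, a), a))), k(pair(a, e), k(pair(a, a), a))), a)  →  k(pair(p(k(pair(a, e), a)), k(pair(a, e), k(pair(a, a), a))), a)   [R2 at 1.1.1.2]
3. k(pair(p(k(pair(a, e), a)), k(pair(a, e), k(pair(a, a), a))), a)  →  k(pair(p(e), k(pair(a, e), k(pair(a, a), a))), a)   [R2 at 1.1.1]
4. k(pair(p(e), k(pair(a, e), k(pair(a, a), a))), a)  →  k(pair(a, e), k(pair(a, a), a))   [R1 at ε]
5. k(pair(a, e), k(pair(a, a), a))  →  k(pair(a, e), a)   [R2 at 2]
6. k(pair(a, e), a)  →  e   [R2 at ε]

e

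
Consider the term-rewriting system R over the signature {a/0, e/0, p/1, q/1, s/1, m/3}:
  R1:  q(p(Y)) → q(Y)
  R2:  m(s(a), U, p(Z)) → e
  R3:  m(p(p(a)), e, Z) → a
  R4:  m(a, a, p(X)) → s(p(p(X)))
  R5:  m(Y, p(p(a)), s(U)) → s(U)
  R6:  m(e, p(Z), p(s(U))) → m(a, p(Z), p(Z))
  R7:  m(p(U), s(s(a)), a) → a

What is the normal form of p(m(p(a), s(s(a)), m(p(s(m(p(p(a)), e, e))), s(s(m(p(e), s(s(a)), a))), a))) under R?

p(a)

1. p(m(p(a), s(s(a)), m(p(s(m(p(p(a)), e, e))), s(s(m(p(e), s(s(a)), a))), a)))  →  p(m(p(a), s(s(a)), m(p(s(a)), s(s(m(p(e), s(s(a)), a))), a)))   [R3 at 1.3.1.1.1]
2. p(m(p(a), s(s(a)), m(p(s(a)), s(s(m(p(e), s(s(a)), a))), a)))  →  p(m(p(a), s(s(a)), m(p(s(a)), s(s(a)), a)))   [R7 at 1.3.2.1.1]
3. p(m(p(a), s(s(a)), m(p(s(a)), s(s(a)), a)))  →  p(m(p(a), s(s(a)), a))   [R7 at 1.3]
4. p(m(p(a), s(s(a)), a))  →  p(a)   [R7 at 1]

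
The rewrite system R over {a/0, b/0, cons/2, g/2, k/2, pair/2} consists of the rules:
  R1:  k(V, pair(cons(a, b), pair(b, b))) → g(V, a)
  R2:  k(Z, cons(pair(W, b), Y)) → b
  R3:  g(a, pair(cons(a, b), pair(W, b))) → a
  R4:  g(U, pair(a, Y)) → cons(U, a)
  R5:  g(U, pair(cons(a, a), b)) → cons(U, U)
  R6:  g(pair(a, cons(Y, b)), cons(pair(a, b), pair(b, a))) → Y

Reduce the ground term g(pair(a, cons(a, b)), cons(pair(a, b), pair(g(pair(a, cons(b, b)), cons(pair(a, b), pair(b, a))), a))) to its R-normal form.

1. g(pair(a, cons(a, b)), cons(pair(a, b), pair(g(pair(a, cons(b, b)), cons(pair(a, b), pair(b, a))), a)))  →  g(pair(a, cons(a, b)), cons(pair(a, b), pair(b, a)))   [R6 at 2.2.1]
2. g(pair(a, cons(a, b)), cons(pair(a, b), pair(b, a)))  →  a   [R6 at ε]

a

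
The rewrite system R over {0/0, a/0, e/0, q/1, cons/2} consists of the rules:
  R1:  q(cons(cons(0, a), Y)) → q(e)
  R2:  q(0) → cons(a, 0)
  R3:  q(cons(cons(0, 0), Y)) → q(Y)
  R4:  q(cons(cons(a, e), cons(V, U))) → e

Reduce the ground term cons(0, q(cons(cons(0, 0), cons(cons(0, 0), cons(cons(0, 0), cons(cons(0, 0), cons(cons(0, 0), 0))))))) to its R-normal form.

1. cons(0, q(cons(cons(0, 0), cons(cons(0, 0), cons(cons(0, 0), cons(cons(0, 0), cons(cons(0, 0), 0)))))))  →  cons(0, q(cons(cons(0, 0), cons(cons(0, 0), cons(cons(0, 0), cons(cons(0, 0), 0))))))   [R3 at 2]
2. cons(0, q(cons(cons(0, 0), cons(cons(0, 0), cons(cons(0, 0), cons(cons(0, 0), 0))))))  →  cons(0, q(cons(cons(0, 0), cons(cons(0, 0), cons(cons(0, 0), 0)))))   [R3 at 2]
3. cons(0, q(cons(cons(0, 0), cons(cons(0, 0), cons(cons(0, 0), 0)))))  →  cons(0, q(cons(cons(0, 0), cons(cons(0, 0), 0))))   [R3 at 2]
4. cons(0, q(cons(cons(0, 0), cons(cons(0, 0), 0))))  →  cons(0, q(cons(cons(0, 0), 0)))   [R3 at 2]
5. cons(0, q(cons(cons(0, 0), 0)))  →  cons(0, q(0))   [R3 at 2]
6. cons(0, q(0))  →  cons(0, cons(a, 0))   [R2 at 2]

cons(0, cons(a, 0))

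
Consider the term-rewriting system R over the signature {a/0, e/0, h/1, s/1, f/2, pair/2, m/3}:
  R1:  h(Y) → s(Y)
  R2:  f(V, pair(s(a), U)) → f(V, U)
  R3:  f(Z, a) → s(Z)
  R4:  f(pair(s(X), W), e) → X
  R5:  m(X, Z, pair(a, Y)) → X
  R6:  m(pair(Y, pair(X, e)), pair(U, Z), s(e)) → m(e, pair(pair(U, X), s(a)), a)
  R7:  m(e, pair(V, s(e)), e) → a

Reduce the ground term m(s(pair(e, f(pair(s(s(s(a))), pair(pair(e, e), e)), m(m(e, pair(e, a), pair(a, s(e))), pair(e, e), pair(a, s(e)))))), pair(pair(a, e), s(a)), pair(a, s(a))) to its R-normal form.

s(pair(e, s(s(a))))

1. m(s(pair(e, f(pair(s(s(s(a))), pair(pair(e, e), e)), m(m(e, pair(e, a), pair(a, s(e))), pair(e, e), pair(a, s(e)))))), pair(pair(a, e), s(a)), pair(a, s(a)))  →  s(pair(e, f(pair(s(s(s(a))), pair(pair(e, e), e)), m(m(e, pair(e, a), pair(a, s(e))), pair(e, e), pair(a, s(e))))))   [R5 at ε]
2. s(pair(e, f(pair(s(s(s(a))), pair(pair(e, e), e)), m(m(e, pair(e, a), pair(a, s(e))), pair(e, e), pair(a, s(e))))))  →  s(pair(e, f(pair(s(s(s(a))), pair(pair(e, e), e)), m(e, pair(e, a), pair(a, s(e))))))   [R5 at 1.2.2]
3. s(pair(e, f(pair(s(s(s(a))), pair(pair(e, e), e)), m(e, pair(e, a), pair(a, s(e))))))  →  s(pair(e, f(pair(s(s(s(a))), pair(pair(e, e), e)), e)))   [R5 at 1.2.2]
4. s(pair(e, f(pair(s(s(s(a))), pair(pair(e, e), e)), e)))  →  s(pair(e, s(s(a))))   [R4 at 1.2]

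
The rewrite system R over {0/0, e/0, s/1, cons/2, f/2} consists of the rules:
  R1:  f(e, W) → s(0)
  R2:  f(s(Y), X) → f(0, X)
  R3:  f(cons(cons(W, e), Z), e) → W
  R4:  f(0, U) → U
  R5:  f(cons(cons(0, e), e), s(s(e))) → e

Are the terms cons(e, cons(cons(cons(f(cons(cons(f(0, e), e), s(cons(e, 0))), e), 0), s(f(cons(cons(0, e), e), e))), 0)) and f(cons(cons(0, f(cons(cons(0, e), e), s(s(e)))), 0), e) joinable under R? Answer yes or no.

no — NF(t₁) = cons(e, cons(cons(cons(e, 0), s(0)), 0)), NF(t₂) = 0

Reduce t₁ = cons(e, cons(cons(cons(f(cons(cons(f(0, e), e), s(cons(e, 0))), e), 0), s(f(cons(cons(0, e), e), e))), 0)):
1. cons(e, cons(cons(cons(f(cons(cons(f(0, e), e), s(cons(e, 0))), e), 0), s(f(cons(cons(0, e), e), e))), 0))  →  cons(e, cons(cons(cons(f(0, e), 0), s(f(cons(cons(0, e), e), e))), 0))   [R3 at 2.1.1.1]
2. cons(e, cons(cons(cons(f(0, e), 0), s(f(cons(cons(0, e), e), e))), 0))  →  cons(e, cons(cons(cons(e, 0), s(f(cons(cons(0, e), e), e))), 0))   [R4 at 2.1.1.1]
3. cons(e, cons(cons(cons(e, 0), s(f(cons(cons(0, e), e), e))), 0))  →  cons(e, cons(cons(cons(e, 0), s(0)), 0))   [R3 at 2.1.2.1]

Reduce t₂ = f(cons(cons(0, f(cons(cons(0, e), e), s(s(e)))), 0), e):
1. f(cons(cons(0, f(cons(cons(0, e), e), s(s(e)))), 0), e)  →  f(cons(cons(0, e), 0), e)   [R5 at 1.1.2]
2. f(cons(cons(0, e), 0), e)  →  0   [R3 at ε]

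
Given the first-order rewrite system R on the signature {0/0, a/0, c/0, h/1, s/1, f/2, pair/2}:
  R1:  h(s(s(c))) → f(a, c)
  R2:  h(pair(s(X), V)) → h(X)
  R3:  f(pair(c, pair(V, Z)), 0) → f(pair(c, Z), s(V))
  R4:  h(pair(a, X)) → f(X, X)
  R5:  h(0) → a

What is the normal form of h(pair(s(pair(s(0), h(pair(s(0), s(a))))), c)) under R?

a

1. h(pair(s(pair(s(0), h(pair(s(0), s(a))))), c))  →  h(pair(s(0), h(pair(s(0), s(a)))))   [R2 at ε]
2. h(pair(s(0), h(pair(s(0), s(a)))))  →  h(0)   [R2 at ε]
3. h(0)  →  a   [R5 at ε]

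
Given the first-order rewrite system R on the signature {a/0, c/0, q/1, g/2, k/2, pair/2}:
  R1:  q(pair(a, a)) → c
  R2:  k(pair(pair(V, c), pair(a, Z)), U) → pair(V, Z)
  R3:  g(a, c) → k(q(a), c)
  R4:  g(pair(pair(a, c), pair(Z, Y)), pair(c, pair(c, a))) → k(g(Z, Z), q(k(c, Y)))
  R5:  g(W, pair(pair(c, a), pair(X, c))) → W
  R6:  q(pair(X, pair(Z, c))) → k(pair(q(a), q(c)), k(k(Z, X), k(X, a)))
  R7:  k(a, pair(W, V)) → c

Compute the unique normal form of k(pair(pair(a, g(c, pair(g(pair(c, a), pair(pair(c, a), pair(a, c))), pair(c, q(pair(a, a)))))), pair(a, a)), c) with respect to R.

pair(a, a)

1. k(pair(pair(a, g(c, pair(g(pair(c, a), pair(pair(c, a), pair(a, c))), pair(c, q(pair(a, a)))))), pair(a, a)), c)  →  k(pair(pair(a, g(c, pair(pair(c, a), pair(c, q(pair(a, a)))))), pair(a, a)), c)   [R5 at 1.1.2.2.1]
2. k(pair(pair(a, g(c, pair(pair(c, a), pair(c, q(pair(a, a)))))), pair(a, a)), c)  →  k(pair(pair(a, g(c, pair(pair(c, a), pair(c, c)))), pair(a, a)), c)   [R1 at 1.1.2.2.2.2]
3. k(pair(pair(a, g(c, pair(pair(c, a), pair(c, c)))), pair(a, a)), c)  →  k(pair(pair(a, c), pair(a, a)), c)   [R5 at 1.1.2]
4. k(pair(pair(a, c), pair(a, a)), c)  →  pair(a, a)   [R2 at ε]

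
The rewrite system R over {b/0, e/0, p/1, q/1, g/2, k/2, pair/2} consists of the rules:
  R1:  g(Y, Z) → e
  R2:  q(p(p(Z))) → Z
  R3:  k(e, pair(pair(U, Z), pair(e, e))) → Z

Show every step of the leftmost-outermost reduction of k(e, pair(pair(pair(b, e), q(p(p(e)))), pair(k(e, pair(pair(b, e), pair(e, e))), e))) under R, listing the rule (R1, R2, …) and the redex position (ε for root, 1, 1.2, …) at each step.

e

1. k(e, pair(pair(pair(b, e), q(p(p(e)))), pair(k(e, pair(pair(b, e), pair(e, e))), e)))  →  k(e, pair(pair(pair(b, e), e), pair(k(e, pair(pair(b, e), pair(e, e))), e)))   [R2 at 2.1.2]
2. k(e, pair(pair(pair(b, e), e), pair(k(e, pair(pair(b, e), pair(e, e))), e)))  →  k(e, pair(pair(pair(b, e), e), pair(e, e)))   [R3 at 2.2.1]
3. k(e, pair(pair(pair(b, e), e), pair(e, e)))  →  e   [R3 at ε]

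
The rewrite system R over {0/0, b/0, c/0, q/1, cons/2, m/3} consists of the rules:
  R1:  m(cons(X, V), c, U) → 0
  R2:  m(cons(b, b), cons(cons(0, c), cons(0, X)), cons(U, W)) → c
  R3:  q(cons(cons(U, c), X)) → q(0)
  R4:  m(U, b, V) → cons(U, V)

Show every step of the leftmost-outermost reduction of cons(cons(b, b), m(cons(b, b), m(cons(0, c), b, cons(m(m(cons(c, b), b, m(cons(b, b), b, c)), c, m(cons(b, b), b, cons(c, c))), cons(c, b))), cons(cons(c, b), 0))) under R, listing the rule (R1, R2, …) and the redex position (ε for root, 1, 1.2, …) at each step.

cons(cons(b, b), c)

1. cons(cons(b, b), m(cons(b, b), m(cons(0, c), b, cons(m(m(cons(c, b), b, m(cons(b, b), b, c)), c, m(cons(b, b), b, cons(c, c))), cons(c, b))), cons(cons(c, b), 0)))  →  cons(cons(b, b), m(cons(b, b), cons(cons(0, c), cons(m(m(cons(c, b), b, m(cons(b, b), b, c)), c, m(cons(b, b), b, cons(c, c))), cons(c, b))), cons(cons(c, b), 0)))   [R4 at 2.2]
2. cons(cons(b, b), m(cons(b, b), cons(cons(0, c), cons(m(m(cons(c, b), b, m(cons(b, b), b, c)), c, m(cons(b, b), b, cons(c, c))), cons(c, b))), cons(cons(c, b), 0)))  →  cons(cons(b, b), m(cons(b, b), cons(cons(0, c), cons(m(cons(cons(c, b), m(cons(b, b), b, c)), c, m(cons(b, b), b, cons(c, c))), cons(c, b))), cons(cons(c, b), 0)))   [R4 at 2.2.2.1.1]
3. cons(cons(b, b), m(cons(b, b), cons(cons(0, c), cons(m(cons(cons(c, b), m(cons(b, b), b, c)), c, m(cons(b, b), b, cons(c, c))), cons(c, b))), cons(cons(c, b), 0)))  →  cons(cons(b, b), m(cons(b, b), cons(cons(0, c), cons(0, cons(c, b))), cons(cons(c, b), 0)))   [R1 at 2.2.2.1]
4. cons(cons(b, b), m(cons(b, b), cons(cons(0, c), cons(0, cons(c, b))), cons(cons(c, b), 0)))  →  cons(cons(b, b), c)   [R2 at 2]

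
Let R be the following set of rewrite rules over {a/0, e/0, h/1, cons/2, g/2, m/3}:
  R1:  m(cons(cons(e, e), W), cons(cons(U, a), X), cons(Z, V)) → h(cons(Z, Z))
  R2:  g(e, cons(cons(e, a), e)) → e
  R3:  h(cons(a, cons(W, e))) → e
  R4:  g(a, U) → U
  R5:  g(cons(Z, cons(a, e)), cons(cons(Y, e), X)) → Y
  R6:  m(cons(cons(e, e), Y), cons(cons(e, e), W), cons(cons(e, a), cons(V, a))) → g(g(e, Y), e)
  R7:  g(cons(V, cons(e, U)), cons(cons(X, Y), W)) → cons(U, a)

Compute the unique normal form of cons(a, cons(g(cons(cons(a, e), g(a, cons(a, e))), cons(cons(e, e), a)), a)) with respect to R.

cons(a, cons(e, a))

1. cons(a, cons(g(cons(cons(a, e), g(a, cons(a, e))), cons(cons(e, e), a)), a))  →  cons(a, cons(g(cons(cons(a, e), cons(a, e)), cons(cons(e, e), a)), a))   [R4 at 2.1.1.2]
2. cons(a, cons(g(cons(cons(a, e), cons(a, e)), cons(cons(e, e), a)), a))  →  cons(a, cons(e, a))   [R5 at 2.1]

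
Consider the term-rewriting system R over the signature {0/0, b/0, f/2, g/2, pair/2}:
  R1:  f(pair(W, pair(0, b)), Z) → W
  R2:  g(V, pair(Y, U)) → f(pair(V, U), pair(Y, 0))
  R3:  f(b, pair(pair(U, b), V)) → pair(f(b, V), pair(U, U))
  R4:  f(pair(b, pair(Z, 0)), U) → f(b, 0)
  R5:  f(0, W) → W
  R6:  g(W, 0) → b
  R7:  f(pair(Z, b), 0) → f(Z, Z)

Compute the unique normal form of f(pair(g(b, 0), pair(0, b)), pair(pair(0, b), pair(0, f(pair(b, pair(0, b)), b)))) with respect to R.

b

1. f(pair(g(b, 0), pair(0, b)), pair(pair(0, b), pair(0, f(pair(b, pair(0, b)), b))))  →  g(b, 0)   [R1 at ε]
2. g(b, 0)  →  b   [R6 at ε]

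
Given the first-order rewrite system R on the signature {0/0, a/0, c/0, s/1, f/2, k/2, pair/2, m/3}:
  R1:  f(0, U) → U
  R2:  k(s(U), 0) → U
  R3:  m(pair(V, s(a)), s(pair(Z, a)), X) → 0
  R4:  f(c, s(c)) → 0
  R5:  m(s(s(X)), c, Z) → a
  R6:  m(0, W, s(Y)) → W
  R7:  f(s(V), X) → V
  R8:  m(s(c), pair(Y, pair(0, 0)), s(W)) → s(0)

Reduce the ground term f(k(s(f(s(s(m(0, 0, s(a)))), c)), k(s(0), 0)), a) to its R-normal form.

0

1. f(k(s(f(s(s(m(0, 0, s(a)))), c)), k(s(0), 0)), a)  →  f(k(s(s(m(0, 0, s(a)))), k(s(0), 0)), a)   [R7 at 1.1.1]
2. f(k(s(s(m(0, 0, s(a)))), k(s(0), 0)), a)  →  f(k(s(s(0)), k(s(0), 0)), a)   [R6 at 1.1.1.1]
3. f(k(s(s(0)), k(s(0), 0)), a)  →  f(k(s(s(0)), 0), a)   [R2 at 1.2]
4. f(k(s(s(0)), 0), a)  →  f(s(0), a)   [R2 at 1]
5. f(s(0), a)  →  0   [R7 at ε]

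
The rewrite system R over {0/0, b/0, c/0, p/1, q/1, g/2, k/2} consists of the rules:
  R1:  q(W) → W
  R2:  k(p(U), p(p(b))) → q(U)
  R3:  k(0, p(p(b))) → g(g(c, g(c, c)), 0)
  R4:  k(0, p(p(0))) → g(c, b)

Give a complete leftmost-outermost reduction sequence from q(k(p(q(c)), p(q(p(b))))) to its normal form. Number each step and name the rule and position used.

1. q(k(p(q(c)), p(q(p(b)))))  →  k(p(q(c)), p(q(p(b))))   [R1 at ε]
2. k(p(q(c)), p(q(p(b))))  →  k(p(c), p(q(p(b))))   [R1 at 1.1]
3. k(p(c), p(q(p(b))))  →  k(p(c), p(p(b)))   [R1 at 2.1]
4. k(p(c), p(p(b)))  →  q(c)   [R2 at ε]
5. q(c)  →  c   [R1 at ε]

c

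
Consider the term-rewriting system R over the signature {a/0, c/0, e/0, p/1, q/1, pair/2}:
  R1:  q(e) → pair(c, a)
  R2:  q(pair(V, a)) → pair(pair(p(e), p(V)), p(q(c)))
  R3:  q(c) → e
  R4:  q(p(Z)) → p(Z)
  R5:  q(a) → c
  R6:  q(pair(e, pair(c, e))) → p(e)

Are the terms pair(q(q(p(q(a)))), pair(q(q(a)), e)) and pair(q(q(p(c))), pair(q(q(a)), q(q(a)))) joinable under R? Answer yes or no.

yes — NF(t₁) = pair(p(c), pair(e, e)), NF(t₂) = pair(p(c), pair(e, e))

Reduce t₁ = pair(q(q(p(q(a)))), pair(q(q(a)), e)):
1. pair(q(q(p(q(a)))), pair(q(q(a)), e))  →  pair(q(p(q(a))), pair(q(q(a)), e))   [R4 at 1.1]
2. pair(q(p(q(a))), pair(q(q(a)), e))  →  pair(p(q(a)), pair(q(q(a)), e))   [R4 at 1]
3. pair(p(q(a)), pair(q(q(a)), e))  →  pair(p(c), pair(q(q(a)), e))   [R5 at 1.1]
4. pair(p(c), pair(q(q(a)), e))  →  pair(p(c), pair(q(c), e))   [R5 at 2.1.1]
5. pair(p(c), pair(q(c), e))  →  pair(p(c), pair(e, e))   [R3 at 2.1]

Reduce t₂ = pair(q(q(p(c))), pair(q(q(a)), q(q(a)))):
1. pair(q(q(p(c))), pair(q(q(a)), q(q(a))))  →  pair(q(p(c)), pair(q(q(a)), q(q(a))))   [R4 at 1.1]
2. pair(q(p(c)), pair(q(q(a)), q(q(a))))  →  pair(p(c), pair(q(q(a)), q(q(a))))   [R4 at 1]
3. pair(p(c), pair(q(q(a)), q(q(a))))  →  pair(p(c), pair(q(c), q(q(a))))   [R5 at 2.1.1]
4. pair(p(c), pair(q(c), q(q(a))))  →  pair(p(c), pair(e, q(q(a))))   [R3 at 2.1]
5. pair(p(c), pair(e, q(q(a))))  →  pair(p(c), pair(e, q(c)))   [R5 at 2.2.1]
6. pair(p(c), pair(e, q(c)))  →  pair(p(c), pair(e, e))   [R3 at 2.2]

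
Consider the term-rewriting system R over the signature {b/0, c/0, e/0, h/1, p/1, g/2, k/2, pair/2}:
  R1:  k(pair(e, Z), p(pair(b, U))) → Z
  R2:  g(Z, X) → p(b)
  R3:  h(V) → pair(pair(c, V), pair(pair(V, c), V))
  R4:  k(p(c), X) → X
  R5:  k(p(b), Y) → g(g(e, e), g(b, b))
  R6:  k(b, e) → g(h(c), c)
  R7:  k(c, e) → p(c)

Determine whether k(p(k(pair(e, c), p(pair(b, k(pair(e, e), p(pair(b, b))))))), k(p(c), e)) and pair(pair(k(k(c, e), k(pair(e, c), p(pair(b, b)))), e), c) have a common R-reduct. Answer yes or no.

Reduce t₁ = k(p(k(pair(e, c), p(pair(b, k(pair(e, e), p(pair(b, b))))))), k(p(c), e)):
1. k(p(k(pair(e, c), p(pair(b, k(pair(e, e), p(pair(b, b))))))), k(p(c), e))  →  k(p(c), k(p(c), e))   [R1 at 1.1]
2. k(p(c), k(p(c), e))  →  k(p(c), e)   [R4 at ε]
3. k(p(c), e)  →  e   [R4 at ε]

Reduce t₂ = pair(pair(k(k(c, e), k(pair(e, c), p(pair(b, b)))), e), c):
1. pair(pair(k(k(c, e), k(pair(e, c), p(pair(b, b)))), e), c)  →  pair(pair(k(p(c), k(pair(e, c), p(pair(b, b)))), e), c)   [R7 at 1.1.1]
2. pair(pair(k(p(c), k(pair(e, c), p(pair(b, b)))), e), c)  →  pair(pair(k(pair(e, c), p(pair(b, b))), e), c)   [R4 at 1.1]
3. pair(pair(k(pair(e, c), p(pair(b, b))), e), c)  →  pair(pair(c, e), c)   [R1 at 1.1]

no — NF(t₁) = e, NF(t₂) = pair(pair(c, e), c)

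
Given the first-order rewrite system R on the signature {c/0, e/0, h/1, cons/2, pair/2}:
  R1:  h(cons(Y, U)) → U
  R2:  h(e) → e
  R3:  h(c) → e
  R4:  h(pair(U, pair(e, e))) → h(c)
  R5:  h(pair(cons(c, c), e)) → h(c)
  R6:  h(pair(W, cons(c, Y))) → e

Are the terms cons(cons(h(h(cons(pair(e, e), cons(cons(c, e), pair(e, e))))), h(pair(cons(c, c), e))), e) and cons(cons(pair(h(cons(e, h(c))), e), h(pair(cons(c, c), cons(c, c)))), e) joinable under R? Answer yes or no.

yes — NF(t₁) = cons(cons(pair(e, e), e), e), NF(t₂) = cons(cons(pair(e, e), e), e)

Reduce t₁ = cons(cons(h(h(cons(pair(e, e), cons(cons(c, e), pair(e, e))))), h(pair(cons(c, c), e))), e):
1. cons(cons(h(h(cons(pair(e, e), cons(cons(c, e), pair(e, e))))), h(pair(cons(c, c), e))), e)  →  cons(cons(h(cons(cons(c, e), pair(e, e))), h(pair(cons(c, c), e))), e)   [R1 at 1.1.1]
2. cons(cons(h(cons(cons(c, e), pair(e, e))), h(pair(cons(c, c), e))), e)  →  cons(cons(pair(e, e), h(pair(cons(c, c), e))), e)   [R1 at 1.1]
3. cons(cons(pair(e, e), h(pair(cons(c, c), e))), e)  →  cons(cons(pair(e, e), h(c)), e)   [R5 at 1.2]
4. cons(cons(pair(e, e), h(c)), e)  →  cons(cons(pair(e, e), e), e)   [R3 at 1.2]

Reduce t₂ = cons(cons(pair(h(cons(e, h(c))), e), h(pair(cons(c, c), cons(c, c)))), e):
1. cons(cons(pair(h(cons(e, h(c))), e), h(pair(cons(c, c), cons(c, c)))), e)  →  cons(cons(pair(h(c), e), h(pair(cons(c, c), cons(c, c)))), e)   [R1 at 1.1.1]
2. cons(cons(pair(h(c), e), h(pair(cons(c, c), cons(c, c)))), e)  →  cons(cons(pair(e, e), h(pair(cons(c, c), cons(c, c)))), e)   [R3 at 1.1.1]
3. cons(cons(pair(e, e), h(pair(cons(c, c), cons(c, c)))), e)  →  cons(cons(pair(e, e), e), e)   [R6 at 1.2]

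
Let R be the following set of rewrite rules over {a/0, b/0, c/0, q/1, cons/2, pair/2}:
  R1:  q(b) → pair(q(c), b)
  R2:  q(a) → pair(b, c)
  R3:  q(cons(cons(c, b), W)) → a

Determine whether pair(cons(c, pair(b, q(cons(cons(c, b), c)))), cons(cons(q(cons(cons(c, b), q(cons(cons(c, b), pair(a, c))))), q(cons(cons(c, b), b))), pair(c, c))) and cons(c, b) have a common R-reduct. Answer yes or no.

Reduce t₁ = pair(cons(c, pair(b, q(cons(cons(c, b), c)))), cons(cons(q(cons(cons(c, b), q(cons(cons(c, b), pair(a, c))))), q(cons(cons(c, b), b))), pair(c, c))):
1. pair(cons(c, pair(b, q(cons(cons(c, b), c)))), cons(cons(q(cons(cons(c, b), q(cons(cons(c, b), pair(a, c))))), q(cons(cons(c, b), b))), pair(c, c)))  →  pair(cons(c, pair(b, a)), cons(cons(q(cons(cons(c, b), q(cons(cons(c, b), pair(a, c))))), q(cons(cons(c, b), b))), pair(c, c)))   [R3 at 1.2.2]
2. pair(cons(c, pair(b, a)), cons(cons(q(cons(cons(c, b), q(cons(cons(c, b), pair(a, c))))), q(cons(cons(c, b), b))), pair(c, c)))  →  pair(cons(c, pair(b, a)), cons(cons(a, q(cons(cons(c, b), b))), pair(c, c)))   [R3 at 2.1.1]
3. pair(cons(c, pair(b, a)), cons(cons(a, q(cons(cons(c, b), b))), pair(c, c)))  →  pair(cons(c, pair(b, a)), cons(cons(a, a), pair(c, c)))   [R3 at 2.1.2]

Reduce t₂ = cons(c, b):

no — NF(t₁) = pair(cons(c, pair(b, a)), cons(cons(a, a), pair(c, c))), NF(t₂) = cons(c, b)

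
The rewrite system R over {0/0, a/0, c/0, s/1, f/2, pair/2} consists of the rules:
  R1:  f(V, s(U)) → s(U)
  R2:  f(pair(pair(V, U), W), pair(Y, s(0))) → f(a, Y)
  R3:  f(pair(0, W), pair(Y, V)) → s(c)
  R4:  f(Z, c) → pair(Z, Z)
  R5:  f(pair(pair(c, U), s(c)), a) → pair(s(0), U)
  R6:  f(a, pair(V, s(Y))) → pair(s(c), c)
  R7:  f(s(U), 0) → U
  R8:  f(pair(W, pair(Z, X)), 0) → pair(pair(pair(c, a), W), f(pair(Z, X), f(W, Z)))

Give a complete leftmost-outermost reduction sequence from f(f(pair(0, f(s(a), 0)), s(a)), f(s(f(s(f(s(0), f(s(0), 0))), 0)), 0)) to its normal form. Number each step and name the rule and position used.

a

1. f(f(pair(0, f(s(a), 0)), s(a)), f(s(f(s(f(s(0), f(s(0), 0))), 0)), 0))  →  f(s(a), f(s(f(s(f(s(0), f(s(0), 0))), 0)), 0))   [R1 at 1]
2. f(s(a), f(s(f(s(f(s(0), f(s(0), 0))), 0)), 0))  →  f(s(a), f(s(f(s(0), f(s(0), 0))), 0))   [R7 at 2]
3. f(s(a), f(s(f(s(0), f(s(0), 0))), 0))  →  f(s(a), f(s(0), f(s(0), 0)))   [R7 at 2]
4. f(s(a), f(s(0), f(s(0), 0)))  →  f(s(a), f(s(0), 0))   [R7 at 2.2]
5. f(s(a), f(s(0), 0))  →  f(s(a), 0)   [R7 at 2]
6. f(s(a), 0)  →  a   [R7 at ε]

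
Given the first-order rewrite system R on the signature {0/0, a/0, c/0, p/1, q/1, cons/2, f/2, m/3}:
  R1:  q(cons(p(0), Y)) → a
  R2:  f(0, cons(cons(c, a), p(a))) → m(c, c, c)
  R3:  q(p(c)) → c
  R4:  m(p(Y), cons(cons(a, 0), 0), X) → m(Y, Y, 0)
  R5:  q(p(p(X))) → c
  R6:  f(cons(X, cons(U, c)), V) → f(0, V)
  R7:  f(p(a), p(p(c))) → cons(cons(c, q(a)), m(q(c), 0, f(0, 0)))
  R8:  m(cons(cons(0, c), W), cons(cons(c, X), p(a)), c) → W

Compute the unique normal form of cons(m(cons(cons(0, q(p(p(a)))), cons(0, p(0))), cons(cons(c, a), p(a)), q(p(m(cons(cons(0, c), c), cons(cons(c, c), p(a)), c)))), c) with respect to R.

1. cons(m(cons(cons(0, q(p(p(a)))), cons(0, p(0))), cons(cons(c, a), p(a)), q(p(m(cons(cons(0, c), c), cons(cons(c, c), p(a)), c)))), c)  →  cons(m(cons(cons(0, c), cons(0, p(0))), cons(cons(c, a), p(a)), q(p(m(cons(cons(0, c), c), cons(cons(c, c), p(a)), c)))), c)   [R5 at 1.1.1.2]
2. cons(m(cons(cons(0, c), cons(0, p(0))), cons(cons(c, a), p(a)), q(p(m(cons(cons(0, c), c), cons(cons(c, c), p(a)), c)))), c)  →  cons(m(cons(cons(0, c), cons(0, p(0))), cons(cons(c, a), p(a)), q(p(c))), c)   [R8 at 1.3.1.1]
3. cons(m(cons(cons(0, c), cons(0, p(0))), cons(cons(c, a), p(a)), q(p(c))), c)  →  cons(m(cons(cons(0, c), cons(0, p(0))), cons(cons(c, a), p(a)), c), c)   [R3 at 1.3]
4. cons(m(cons(cons(0, c), cons(0, p(0))), cons(cons(c, a), p(a)), c), c)  →  cons(cons(0, p(0)), c)   [R8 at 1]

cons(cons(0, p(0)), c)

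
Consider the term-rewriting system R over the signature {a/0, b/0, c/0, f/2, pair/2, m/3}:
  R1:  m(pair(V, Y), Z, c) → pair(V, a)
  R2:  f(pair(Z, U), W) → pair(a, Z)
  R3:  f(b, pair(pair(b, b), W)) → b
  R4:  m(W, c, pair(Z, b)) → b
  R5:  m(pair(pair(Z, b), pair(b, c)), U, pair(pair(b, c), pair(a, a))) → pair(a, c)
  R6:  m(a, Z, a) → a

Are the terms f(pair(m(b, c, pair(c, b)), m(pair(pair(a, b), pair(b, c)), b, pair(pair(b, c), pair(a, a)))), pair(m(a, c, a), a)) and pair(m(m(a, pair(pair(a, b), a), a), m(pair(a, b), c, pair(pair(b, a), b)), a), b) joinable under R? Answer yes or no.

Reduce t₁ = f(pair(m(b, c, pair(c, b)), m(pair(pair(a, b), pair(b, c)), b, pair(pair(b, c), pair(a, a)))), pair(m(a, c, a), a)):
1. f(pair(m(b, c, pair(c, b)), m(pair(pair(a, b), pair(b, c)), b, pair(pair(b, c), pair(a, a)))), pair(m(a, c, a), a))  →  pair(a, m(b, c, pair(c, b)))   [R2 at ε]
2. pair(a, m(b, c, pair(c, b)))  →  pair(a, b)   [R4 at 2]

Reduce t₂ = pair(m(m(a, pair(pair(a, b), a), a), m(pair(a, b), c, pair(pair(b, a), b)), a), b):
1. pair(m(m(a, pair(pair(a, b), a), a), m(pair(a, b), c, pair(pair(b, a), b)), a), b)  →  pair(m(a, m(pair(a, b), c, pair(pair(b, a), b)), a), b)   [R6 at 1.1]
2. pair(m(a, m(pair(a, b), c, pair(pair(b, a), b)), a), b)  →  pair(a, b)   [R6 at 1]

yes — NF(t₁) = pair(a, b), NF(t₂) = pair(a, b)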